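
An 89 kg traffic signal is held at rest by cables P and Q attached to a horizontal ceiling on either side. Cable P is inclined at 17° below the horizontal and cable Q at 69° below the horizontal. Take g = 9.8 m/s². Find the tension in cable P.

T_P ≈ 313 N

Weight W = 89 × 9.8 = 872.2 N acts straight down.
Horizontal: T_P cos 17° = T_Q cos 69°  →  T_Q = 2.668 T_P.
Vertical: T_P sin 17° + T_Q sin 69° = 872.2.
Substituting the horizontal relation into the vertical equation gives 2.784 T_P = 872.2, so T_P = 313.3 N.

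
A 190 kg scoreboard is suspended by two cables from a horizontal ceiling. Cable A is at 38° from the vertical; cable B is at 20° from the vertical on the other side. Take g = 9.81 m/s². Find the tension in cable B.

T_B ≈ 1350 N

Angles from the horizontal: cable A is 90° − 38° = 52°, cable B is 90° − 20° = 70°.
Weight W = 190 × 9.81 = 1864 N acts straight down.
Horizontal: T_A cos 52° = T_B cos 70°  →  T_A = 0.5555 T_B.
Vertical: T_A sin 52° + T_B sin 70° = 1864.
Substituting the horizontal relation into the vertical equation gives 1.377 T_B = 1864, so T_B = 1353 N.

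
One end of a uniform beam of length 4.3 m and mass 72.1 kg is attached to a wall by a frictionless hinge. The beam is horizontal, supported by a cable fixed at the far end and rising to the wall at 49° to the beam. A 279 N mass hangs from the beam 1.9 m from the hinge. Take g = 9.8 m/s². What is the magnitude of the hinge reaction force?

|H| ≈ 656 N

Take torques about the hinge: T sin 49° · 4.3 = 72.1×9.8×2.15 + 279×1.9 = 2049.2 N·m.
So T = 2049.2 / (0.7547 × 4.3) = 631.46 N.
ΣF_x = 0: H_x = T cos 49° = 414.28 N.
ΣF_y = 0: H_y = (72.1×9.8 + 279) − T sin 49° = 985.58 − 476.57 = 509.01 N.
|H| = √(H_x² + H_y²) = √((414.28)² + (509.01)²) = 656.29 N.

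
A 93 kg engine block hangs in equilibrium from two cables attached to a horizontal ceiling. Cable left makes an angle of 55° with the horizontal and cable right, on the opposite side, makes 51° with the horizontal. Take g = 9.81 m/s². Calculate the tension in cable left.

T_left ≈ 597 N

Weight W = 93 × 9.81 = 912.3 N acts straight down.
Horizontal: T_left cos 55° = T_right cos 51°  →  T_right = 0.9114 T_left.
Vertical: T_left sin 55° + T_right sin 51° = 912.3.
Substituting the horizontal relation into the vertical equation gives 1.527 T_left = 912.3, so T_left = 597.3 N.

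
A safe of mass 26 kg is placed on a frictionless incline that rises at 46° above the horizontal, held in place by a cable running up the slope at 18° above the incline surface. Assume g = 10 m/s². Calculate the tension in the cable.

T ≈ 197 N

Take axes along and perpendicular to the incline. Weight components: W sin 46° = 187 N down-slope, W cos 46° = 180.6 N into the surface.
Along incline: T cos 18° = W sin 46° → T = 196.7 N.
Perpendicular: N = W cos 46° − T sin 18° = 119.8 N.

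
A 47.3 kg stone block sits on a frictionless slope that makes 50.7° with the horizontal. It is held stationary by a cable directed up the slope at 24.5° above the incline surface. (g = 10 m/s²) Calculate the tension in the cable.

Take axes along and perpendicular to the incline. Weight components: W sin 50.7° = 366 N down-slope, W cos 50.7° = 299.6 N into the surface.
Along incline: T cos 24.5° = W sin 50.7° → T = 402.2 N.
Perpendicular: N = W cos 50.7° − T sin 24.5° = 132.8 N.

T ≈ 402 N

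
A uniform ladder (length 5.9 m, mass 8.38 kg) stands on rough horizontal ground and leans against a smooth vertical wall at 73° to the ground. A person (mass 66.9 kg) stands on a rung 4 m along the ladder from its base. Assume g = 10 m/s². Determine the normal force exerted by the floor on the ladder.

ΣF_y = 0: N_floor = 8.38×10 + 66.9×10 = 752.8 N.

N_floor ≈ 753 N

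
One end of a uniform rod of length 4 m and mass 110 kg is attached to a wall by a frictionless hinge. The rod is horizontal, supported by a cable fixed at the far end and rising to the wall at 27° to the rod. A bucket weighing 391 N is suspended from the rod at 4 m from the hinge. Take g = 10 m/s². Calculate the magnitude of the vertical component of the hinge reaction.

|H_y| ≈ 550 N

Take torques about the hinge: T sin 27° · 4 = 110×10×2 + 391×4 = 3764 N·m.
So T = 3764 / (0.4540 × 4) = 2072.7 N.
ΣF_y = 0: H_y = (110×10 + 391) − T sin 27° = 1491 − 941 = 550 N.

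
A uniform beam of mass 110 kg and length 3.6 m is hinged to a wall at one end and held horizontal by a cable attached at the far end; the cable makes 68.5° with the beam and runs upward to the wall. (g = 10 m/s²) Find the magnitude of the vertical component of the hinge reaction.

|H_y| ≈ 550 N

Take torques about the hinge: T sin 68.5° · 3.6 = 110×10×1.8 = 1980 N·m.
So T = 1980 / (0.9304 × 3.6) = 591.13 N.
ΣF_y = 0: H_y = (110×10) − T sin 68.5° = 1100 − 550 = 550 N.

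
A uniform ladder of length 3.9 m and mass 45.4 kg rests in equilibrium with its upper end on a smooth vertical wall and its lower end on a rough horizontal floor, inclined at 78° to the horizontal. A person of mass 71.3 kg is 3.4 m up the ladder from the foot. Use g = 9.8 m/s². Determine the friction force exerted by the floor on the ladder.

Torques about the foot: N_wall · 3.9 sin 78° = 45.4×9.8×1.95 cos 78° + 71.3×9.8×3.4 cos 78° → N_wall = 176.77 N.
ΣF_x = 0: f_floor = N_wall = 176.77 N.

f ≈ 177 N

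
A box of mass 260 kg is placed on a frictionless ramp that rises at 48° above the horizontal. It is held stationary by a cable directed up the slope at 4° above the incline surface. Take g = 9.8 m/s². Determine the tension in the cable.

T ≈ 1900 N

Take axes along and perpendicular to the incline. Weight components: W sin 48° = 1894 N down-slope, W cos 48° = 1705 N into the surface.
Along incline: T cos 4° = W sin 48° → T = 1898 N.
Perpendicular: N = W cos 48° − T sin 4° = 1573 N.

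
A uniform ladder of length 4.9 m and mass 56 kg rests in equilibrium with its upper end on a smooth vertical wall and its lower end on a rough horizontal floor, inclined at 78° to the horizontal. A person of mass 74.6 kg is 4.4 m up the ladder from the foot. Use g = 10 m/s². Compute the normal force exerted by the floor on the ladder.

N_floor ≈ 1310 N

ΣF_y = 0: N_floor = 56×10 + 74.6×10 = 1306 N.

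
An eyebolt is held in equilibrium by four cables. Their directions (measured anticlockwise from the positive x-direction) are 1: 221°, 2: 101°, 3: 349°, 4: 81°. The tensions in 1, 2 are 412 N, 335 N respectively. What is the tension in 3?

Resolve: ΣF_x = 412 cos 221° + 335 cos 101° + T_3 cos 349° + T_4 cos 81° = 0.
        ΣF_y = 412 sin 221° + 335 sin 101° + T_3 sin 349° + T_4 sin 81° = 0.
The known terms sum to (-374.9, 58.55) N, so 0.9816 T_3 + 0.1564 T_4 = 374.9 and -0.1908 T_3 + 0.9877 T_4 = -58.55.
Solving simultaneously: T_3 = 379.6 N, T_4 = 14.06 N.

T_3 ≈ 380 N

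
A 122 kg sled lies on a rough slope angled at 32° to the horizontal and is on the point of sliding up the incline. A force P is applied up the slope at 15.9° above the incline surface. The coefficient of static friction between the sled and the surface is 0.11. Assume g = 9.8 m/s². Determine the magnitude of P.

P ≈ 751 N

On the verge of sliding up the incline, friction equals μN and acts down the slope.
Perpendicular: N + P sin 15.9° = W cos 32° = 1014 N.
Along incline: P cos 15.9° = W sin 32° + μN  with W sin 32° = 633.6 N.
Solving the pair for P and N: P = 751.2 N, N = 808.1 N (and f = μN = 88.89 N).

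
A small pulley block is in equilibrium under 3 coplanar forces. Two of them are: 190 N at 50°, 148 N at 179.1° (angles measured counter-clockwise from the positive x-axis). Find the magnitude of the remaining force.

Sum the known components: ΣF_x = -25.85 N, ΣF_y = 147.9 N.
For equilibrium the remaining force must supply (−ΣF_x, −ΣF_y) = (25.85, -147.9) N.
Magnitude = √((25.85)² + (-147.9)²) = 150.1 N; direction = atan2(-147.9, 25.85) = 279.9°.

F ≈ 150 N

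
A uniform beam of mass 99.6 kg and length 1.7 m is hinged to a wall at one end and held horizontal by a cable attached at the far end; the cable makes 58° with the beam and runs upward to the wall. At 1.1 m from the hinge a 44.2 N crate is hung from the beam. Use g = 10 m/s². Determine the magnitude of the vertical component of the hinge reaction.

|H_y| ≈ 514 N

Take torques about the hinge: T sin 58° · 1.7 = 99.6×10×0.85 + 44.2×1.1 = 895.22 N·m.
So T = 895.22 / (0.8480 × 1.7) = 620.96 N.
ΣF_y = 0: H_y = (99.6×10 + 44.2) − T sin 58° = 1040.2 − 526.6 = 513.6 N.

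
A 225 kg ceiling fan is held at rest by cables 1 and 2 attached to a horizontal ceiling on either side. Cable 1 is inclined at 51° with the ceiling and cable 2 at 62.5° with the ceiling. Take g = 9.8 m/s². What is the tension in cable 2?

T_2 ≈ 1510 N

Weight W = 225 × 9.8 = 2205 N acts straight down.
Horizontal: T_1 cos 51° = T_2 cos 62.5°  →  T_1 = 0.7337 T_2.
Vertical: T_1 sin 51° + T_2 sin 62.5° = 2205.
Substituting the horizontal relation into the vertical equation gives 1.457 T_2 = 2205, so T_2 = 1513 N.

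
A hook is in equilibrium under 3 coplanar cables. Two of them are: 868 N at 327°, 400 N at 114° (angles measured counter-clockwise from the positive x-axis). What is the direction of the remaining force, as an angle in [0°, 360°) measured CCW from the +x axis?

Sum the known components: ΣF_x = 565.3 N, ΣF_y = -107.3 N.
For equilibrium the remaining force must supply (−ΣF_x, −ΣF_y) = (-565.3, 107.3) N.
Magnitude = √((-565.3)² + (107.3)²) = 575.4 N; direction = atan2(107.3, -565.3) = 169.2°.

θ ≈ 169°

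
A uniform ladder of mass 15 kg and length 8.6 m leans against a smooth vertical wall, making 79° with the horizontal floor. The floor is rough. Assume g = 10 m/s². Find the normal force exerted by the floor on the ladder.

N_floor ≈ 150 N

ΣF_y = 0: N_floor = 15×10 = 150 N.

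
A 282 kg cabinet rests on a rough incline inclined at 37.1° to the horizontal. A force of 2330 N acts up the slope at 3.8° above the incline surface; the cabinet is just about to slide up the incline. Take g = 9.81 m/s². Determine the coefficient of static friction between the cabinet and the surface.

μ ≈ 0.320

On the verge of sliding up the incline, friction is at its maximum μN and acts down the slope.
Perpendicular to incline: N = W cos 37.1° − P sin 3.8° = 2206 − 154.4 = 2052 N.
Along incline: P cos 3.8° − μN = W sin 37.1° → μ = −(W sin 37.1° − P cos 3.8°) / N = 0.3198.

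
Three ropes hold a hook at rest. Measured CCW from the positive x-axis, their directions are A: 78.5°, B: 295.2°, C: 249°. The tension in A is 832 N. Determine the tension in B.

Resolve: ΣF_x = 832 cos 78.5° + T_B cos 295.2° + T_C cos 249° = 0.
        ΣF_y = 832 sin 78.5° + T_B sin 295.2° + T_C sin 249° = 0.
The known terms sum to (165.9, 815.3) N, so 0.4258 T_B − 0.3584 T_C = -165.9 and -0.9048 T_B − 0.9336 T_C = -815.3.
Solving simultaneously: T_B = 190.3 N, T_C = 688.9 N.

T_B ≈ 190 N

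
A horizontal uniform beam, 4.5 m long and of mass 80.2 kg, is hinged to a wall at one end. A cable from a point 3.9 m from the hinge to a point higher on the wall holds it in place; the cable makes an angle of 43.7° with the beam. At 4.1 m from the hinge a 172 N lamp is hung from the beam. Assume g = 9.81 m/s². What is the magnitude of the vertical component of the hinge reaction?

|H_y| ≈ 324 N

Take torques about the hinge: T sin 43.7° · 3.9 = 80.2×9.81×2.25 + 172×4.1 = 2475.4 N·m.
So T = 2475.4 / (0.6909 × 3.9) = 918.71 N.
ΣF_y = 0: H_y = (80.2×9.81 + 172) − T sin 43.7° = 958.76 − 634.72 = 324.04 N.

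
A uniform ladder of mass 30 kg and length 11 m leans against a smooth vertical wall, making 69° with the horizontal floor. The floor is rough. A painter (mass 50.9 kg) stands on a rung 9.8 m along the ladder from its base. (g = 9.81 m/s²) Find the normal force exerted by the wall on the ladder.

Torques about the foot: N_wall · 11 sin 69° = 30×9.81×5.5 cos 69° + 50.9×9.81×9.8 cos 69° → N_wall = 227.25 N.

N_wall ≈ 227 N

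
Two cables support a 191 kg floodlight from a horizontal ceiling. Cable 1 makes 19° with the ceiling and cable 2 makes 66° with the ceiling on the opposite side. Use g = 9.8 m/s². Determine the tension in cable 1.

T_1 ≈ 764 N

Weight W = 191 × 9.8 = 1872 N acts straight down.
Horizontal: T_1 cos 19° = T_2 cos 66°  →  T_2 = 2.325 T_1.
Vertical: T_1 sin 19° + T_2 sin 66° = 1872.
Substituting the horizontal relation into the vertical equation gives 2.449 T_1 = 1872, so T_1 = 764.2 N.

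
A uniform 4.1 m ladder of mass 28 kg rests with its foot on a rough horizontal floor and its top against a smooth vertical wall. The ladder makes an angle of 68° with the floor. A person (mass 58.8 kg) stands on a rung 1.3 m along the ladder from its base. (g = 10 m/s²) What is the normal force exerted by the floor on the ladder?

N_floor ≈ 868 N

ΣF_y = 0: N_floor = 28×10 + 58.8×10 = 868 N.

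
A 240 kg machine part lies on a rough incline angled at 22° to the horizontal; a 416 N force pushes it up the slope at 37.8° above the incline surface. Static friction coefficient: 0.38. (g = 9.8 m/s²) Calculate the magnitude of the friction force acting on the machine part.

f ≈ 552 N

Axes along / perpendicular to the incline. W sin 22° = 881.1 N down-slope; W cos 22° = 2181 N into the surface.
Perpendicular: N = W cos 22° − P sin 37.8° = 2181 − 255 = 1926 N.
Along incline: P cos 37.8° + f = W sin 22° (friction acts up-slope) → f = 881.1 − 328.7 = 552.4 N.
|f| = 552.4 N ≤ μN = 731.8 N, so the machine part is indeed static.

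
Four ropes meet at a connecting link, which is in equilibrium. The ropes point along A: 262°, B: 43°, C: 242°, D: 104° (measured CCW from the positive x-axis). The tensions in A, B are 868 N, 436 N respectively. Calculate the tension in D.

T_D ≈ 656 N

Resolve: ΣF_x = 868 cos 262° + 436 cos 43° + T_C cos 242° + T_D cos 104° = 0.
        ΣF_y = 868 sin 262° + 436 sin 43° + T_C sin 242° + T_D sin 104° = 0.
The known terms sum to (198.1, -562.2) N, so -0.4695 T_C − 0.2419 T_D = -198.1 and -0.8829 T_C + 0.9703 T_D = 562.2.
Solving simultaneously: T_C = 83.95 N, T_D = 655.8 N.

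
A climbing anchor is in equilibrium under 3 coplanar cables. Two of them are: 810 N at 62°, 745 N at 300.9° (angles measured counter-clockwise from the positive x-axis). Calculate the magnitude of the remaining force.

F ≈ 767 N

Sum the known components: ΣF_x = 762.9 N, ΣF_y = 75.93 N.
For equilibrium the remaining force must supply (−ΣF_x, −ΣF_y) = (-762.9, -75.93) N.
Magnitude = √((-762.9)² + (-75.93)²) = 766.6 N; direction = atan2(-75.93, -762.9) = 185.7°.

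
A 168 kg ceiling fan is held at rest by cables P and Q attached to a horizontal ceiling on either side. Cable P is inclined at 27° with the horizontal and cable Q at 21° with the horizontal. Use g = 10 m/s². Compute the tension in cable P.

Weight W = 168 × 10 = 1680 N acts straight down.
Horizontal: T_P cos 27° = T_Q cos 21°  →  T_Q = 0.9544 T_P.
Vertical: T_P sin 27° + T_Q sin 21° = 1680.
Substituting the horizontal relation into the vertical equation gives 0.796 T_P = 1680, so T_P = 2111 N.

T_P ≈ 2110 N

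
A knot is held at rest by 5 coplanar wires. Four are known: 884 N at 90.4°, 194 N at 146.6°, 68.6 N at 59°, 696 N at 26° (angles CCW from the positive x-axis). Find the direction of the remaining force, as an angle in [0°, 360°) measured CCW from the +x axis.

θ ≈ 250°

Sum the known components: ΣF_x = 492.8 N, ΣF_y = 1355 N.
For equilibrium the remaining force must supply (−ΣF_x, −ΣF_y) = (-492.8, -1355) N.
Magnitude = √((-492.8)² + (-1355)²) = 1442 N; direction = atan2(-1355, -492.8) = 250.0°.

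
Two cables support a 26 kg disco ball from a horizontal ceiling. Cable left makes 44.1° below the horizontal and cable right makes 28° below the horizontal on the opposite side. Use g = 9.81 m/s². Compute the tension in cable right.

Weight W = 26 × 9.81 = 255.1 N acts straight down.
Horizontal: T_left cos 44.1° = T_right cos 28°  →  T_left = 1.23 T_right.
Vertical: T_left sin 44.1° + T_right sin 28° = 255.1.
Substituting the horizontal relation into the vertical equation gives 1.325 T_right = 255.1, so T_right = 192.5 N.

T_right ≈ 192 N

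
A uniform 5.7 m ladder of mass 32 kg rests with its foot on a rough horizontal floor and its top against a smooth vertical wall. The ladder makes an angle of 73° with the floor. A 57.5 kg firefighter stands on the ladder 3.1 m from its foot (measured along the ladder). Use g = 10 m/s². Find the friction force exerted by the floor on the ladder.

Torques about the foot: N_wall · 5.7 sin 73° = 32×10×2.85 cos 73° + 57.5×10×3.1 cos 73° → N_wall = 144.52 N.
ΣF_x = 0: f_floor = N_wall = 144.52 N.

f ≈ 145 N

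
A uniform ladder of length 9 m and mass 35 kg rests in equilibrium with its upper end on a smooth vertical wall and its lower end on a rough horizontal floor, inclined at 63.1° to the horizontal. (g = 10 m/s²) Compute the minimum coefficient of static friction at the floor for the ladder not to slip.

ΣF_y = 0: N_floor = 35×10 = 350 N.
Torques about the foot: N_wall · 9 sin 63.1° = 35×10×4.5 cos 63.1° → N_wall = 88.783 N.
ΣF_x = 0: f_floor = N_wall = 88.783 N.
μ_min = f_floor / N_floor = 88.783 / 350 = 0.2537.

μ_min ≈ 0.254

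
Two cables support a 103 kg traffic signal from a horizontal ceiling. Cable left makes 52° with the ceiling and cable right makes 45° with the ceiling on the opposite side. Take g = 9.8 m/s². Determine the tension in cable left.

T_left ≈ 719 N

Weight W = 103 × 9.8 = 1009 N acts straight down.
Horizontal: T_left cos 52° = T_right cos 45°  →  T_right = 0.8707 T_left.
Vertical: T_left sin 52° + T_right sin 45° = 1009.
Substituting the horizontal relation into the vertical equation gives 1.404 T_left = 1009, so T_left = 719.1 N.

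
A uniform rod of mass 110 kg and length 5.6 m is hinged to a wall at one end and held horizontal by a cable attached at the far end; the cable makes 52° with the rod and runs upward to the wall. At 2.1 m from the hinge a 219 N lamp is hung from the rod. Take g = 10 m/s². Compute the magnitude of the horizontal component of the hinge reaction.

Take torques about the hinge: T sin 52° · 5.6 = 110×10×2.8 + 219×2.1 = 3539.9 N·m.
So T = 3539.9 / (0.7880 × 5.6) = 802.18 N.
ΣF_x = 0: H_x = T cos 52° = 493.87 N.

H_x ≈ 494 N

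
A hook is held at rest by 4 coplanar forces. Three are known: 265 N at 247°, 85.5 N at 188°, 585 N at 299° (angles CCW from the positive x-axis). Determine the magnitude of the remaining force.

F ≈ 773 N

Sum the known components: ΣF_x = 95.4 N, ΣF_y = -767.5 N.
For equilibrium the remaining force must supply (−ΣF_x, −ΣF_y) = (-95.4, 767.5) N.
Magnitude = √((-95.4)² + (767.5)²) = 773.4 N; direction = atan2(767.5, -95.4) = 97.1°.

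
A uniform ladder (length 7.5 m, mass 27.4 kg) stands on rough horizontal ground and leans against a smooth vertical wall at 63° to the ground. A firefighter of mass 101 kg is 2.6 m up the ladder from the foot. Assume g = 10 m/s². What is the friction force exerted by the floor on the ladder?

Torques about the foot: N_wall · 7.5 sin 63° = 27.4×10×3.75 cos 63° + 101×10×2.6 cos 63° → N_wall = 248.21 N.
ΣF_x = 0: f_floor = N_wall = 248.21 N.

f ≈ 248 N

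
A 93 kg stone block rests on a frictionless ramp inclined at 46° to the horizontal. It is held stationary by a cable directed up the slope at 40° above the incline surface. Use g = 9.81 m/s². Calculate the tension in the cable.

T ≈ 857 N

Take axes along and perpendicular to the incline. Weight components: W sin 46° = 656.3 N down-slope, W cos 46° = 633.8 N into the surface.
Along incline: T cos 40° = W sin 46° → T = 856.7 N.
Perpendicular: N = W cos 46° − T sin 40° = 83.08 N.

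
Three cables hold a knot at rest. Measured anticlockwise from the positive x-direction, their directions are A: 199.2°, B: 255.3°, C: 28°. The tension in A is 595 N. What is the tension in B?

Resolve: ΣF_x = 595 cos 199.2° + T_B cos 255.3° + T_C cos 28° = 0.
        ΣF_y = 595 sin 199.2° + T_B sin 255.3° + T_C sin 28° = 0.
The known terms sum to (-561.9, -195.7) N, so -0.2538 T_B + 0.8829 T_C = 561.9 and -0.9673 T_B + 0.4695 T_C = 195.7.
Solving simultaneously: T_B = 123.9 N, T_C = 672 N.

T_B ≈ 124 N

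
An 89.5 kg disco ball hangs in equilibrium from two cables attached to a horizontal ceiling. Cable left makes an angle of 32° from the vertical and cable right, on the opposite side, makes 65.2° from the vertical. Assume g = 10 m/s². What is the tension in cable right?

T_right ≈ 478 N

Angles from the horizontal: cable left is 90° − 32° = 58°, cable right is 90° − 65.2° = 24.8°.
Weight W = 89.5 × 10 = 895 N acts straight down.
Horizontal: T_left cos 58° = T_right cos 24.8°  →  T_left = 1.713 T_right.
Vertical: T_left sin 58° + T_right sin 24.8° = 895.
Substituting the horizontal relation into the vertical equation gives 1.872 T_right = 895, so T_right = 478 N.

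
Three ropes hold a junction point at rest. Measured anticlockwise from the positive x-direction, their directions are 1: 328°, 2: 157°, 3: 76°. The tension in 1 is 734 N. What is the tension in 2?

T_2 ≈ 707 N

Resolve: ΣF_x = 734 cos 328° + T_2 cos 157° + T_3 cos 76° = 0.
        ΣF_y = 734 sin 328° + T_2 sin 157° + T_3 sin 76° = 0.
The known terms sum to (622.5, -389) N, so -0.9205 T_2 + 0.2419 T_3 = -622.5 and 0.3907 T_2 + 0.9703 T_3 = 389.
Solving simultaneously: T_2 = 706.8 N, T_3 = 116.3 N.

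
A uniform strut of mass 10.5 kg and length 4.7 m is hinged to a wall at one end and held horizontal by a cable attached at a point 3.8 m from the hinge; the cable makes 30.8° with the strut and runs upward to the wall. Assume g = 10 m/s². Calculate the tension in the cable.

Take torques about the hinge: T sin 30.8° · 3.8 = 10.5×10×2.35 = 246.75 N·m.
So T = 246.75 / (0.5120 × 3.8) = 126.81 N.

T ≈ 127 N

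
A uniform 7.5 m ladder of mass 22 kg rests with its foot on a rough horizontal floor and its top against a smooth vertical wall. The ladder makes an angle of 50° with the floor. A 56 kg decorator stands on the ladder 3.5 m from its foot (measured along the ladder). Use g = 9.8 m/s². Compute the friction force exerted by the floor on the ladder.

f ≈ 305 N

Torques about the foot: N_wall · 7.5 sin 50° = 22×9.8×3.75 cos 50° + 56×9.8×3.5 cos 50° → N_wall = 305.35 N.
ΣF_x = 0: f_floor = N_wall = 305.35 N.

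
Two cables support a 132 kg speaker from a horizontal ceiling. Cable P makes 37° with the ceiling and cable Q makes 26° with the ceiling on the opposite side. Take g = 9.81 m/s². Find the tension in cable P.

T_P ≈ 1310 N

Weight W = 132 × 9.81 = 1295 N acts straight down.
Horizontal: T_P cos 37° = T_Q cos 26°  →  T_Q = 0.8886 T_P.
Vertical: T_P sin 37° + T_Q sin 26° = 1295.
Substituting the horizontal relation into the vertical equation gives 0.9913 T_P = 1295, so T_P = 1306 N.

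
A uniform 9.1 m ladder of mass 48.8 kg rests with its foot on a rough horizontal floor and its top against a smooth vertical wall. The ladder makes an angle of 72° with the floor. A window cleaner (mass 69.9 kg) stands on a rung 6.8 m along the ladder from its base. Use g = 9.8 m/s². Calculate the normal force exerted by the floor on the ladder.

N_floor ≈ 1160 N

ΣF_y = 0: N_floor = 48.8×9.8 + 69.9×9.8 = 1163.3 N.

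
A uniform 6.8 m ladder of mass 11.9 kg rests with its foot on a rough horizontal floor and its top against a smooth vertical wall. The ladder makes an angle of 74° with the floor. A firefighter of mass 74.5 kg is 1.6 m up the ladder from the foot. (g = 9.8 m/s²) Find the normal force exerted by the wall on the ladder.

N_wall ≈ 66 N

Torques about the foot: N_wall · 6.8 sin 74° = 11.9×9.8×3.4 cos 74° + 74.5×9.8×1.6 cos 74° → N_wall = 65.98 N.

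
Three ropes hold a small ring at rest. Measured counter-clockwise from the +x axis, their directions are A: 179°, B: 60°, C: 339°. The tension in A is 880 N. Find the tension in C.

Resolve: ΣF_x = 880 cos 179° + T_B cos 60° + T_C cos 339° = 0.
        ΣF_y = 880 sin 179° + T_B sin 60° + T_C sin 339° = 0.
The known terms sum to (-879.9, 15.36) N, so 0.5000 T_B + 0.9336 T_C = 879.9 and 0.8660 T_B − 0.3584 T_C = -15.36.
Solving simultaneously: T_B = 304.7 N, T_C = 779.3 N.

T_C ≈ 779 N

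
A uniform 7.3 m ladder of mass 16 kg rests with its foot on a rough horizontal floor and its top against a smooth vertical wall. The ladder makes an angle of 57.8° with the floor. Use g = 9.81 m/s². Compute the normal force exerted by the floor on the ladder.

N_floor ≈ 157 N

ΣF_y = 0: N_floor = 16×9.81 = 156.96 N.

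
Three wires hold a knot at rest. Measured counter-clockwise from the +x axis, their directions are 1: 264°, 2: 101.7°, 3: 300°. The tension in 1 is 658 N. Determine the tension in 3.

T_3 ≈ 637 N

Resolve: ΣF_x = 658 cos 264° + T_2 cos 101.7° + T_3 cos 300° = 0.
        ΣF_y = 658 sin 264° + T_2 sin 101.7° + T_3 sin 300° = 0.
The known terms sum to (-68.78, -654.4) N, so -0.2028 T_2 + 0.5000 T_3 = 68.78 and 0.9792 T_2 − 0.8660 T_3 = 654.4.
Solving simultaneously: T_2 = 1232 N, T_3 = 637.1 N.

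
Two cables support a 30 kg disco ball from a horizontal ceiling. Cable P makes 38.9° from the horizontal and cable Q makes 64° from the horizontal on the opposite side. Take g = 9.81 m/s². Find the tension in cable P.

Weight W = 30 × 9.81 = 294.3 N acts straight down.
Horizontal: T_P cos 38.9° = T_Q cos 64°  →  T_Q = 1.775 T_P.
Vertical: T_P sin 38.9° + T_Q sin 64° = 294.3.
Substituting the horizontal relation into the vertical equation gives 2.224 T_P = 294.3, so T_P = 132.4 N.

T_P ≈ 132 N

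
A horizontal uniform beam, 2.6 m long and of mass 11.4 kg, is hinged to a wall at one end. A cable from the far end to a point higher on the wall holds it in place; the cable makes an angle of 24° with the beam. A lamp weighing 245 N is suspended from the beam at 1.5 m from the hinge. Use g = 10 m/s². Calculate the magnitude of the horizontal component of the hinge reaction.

Take torques about the hinge: T sin 24° · 2.6 = 11.4×10×1.3 + 245×1.5 = 515.7 N·m.
So T = 515.7 / (0.4067 × 2.6) = 487.65 N.
ΣF_x = 0: H_x = T cos 24° = 445.49 N.

H_x ≈ 445 N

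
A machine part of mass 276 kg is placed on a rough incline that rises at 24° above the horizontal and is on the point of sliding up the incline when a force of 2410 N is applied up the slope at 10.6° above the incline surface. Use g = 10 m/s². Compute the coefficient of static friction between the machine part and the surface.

On the verge of sliding up the incline, friction is at its maximum μN and acts down the slope.
Perpendicular to incline: N = W cos 24° − P sin 10.6° = 2521 − 443.3 = 2078 N.
Along incline: P cos 10.6° − μN = W sin 24° → μ = −(W sin 24° − P cos 10.6°) / N = 0.5997.

μ ≈ 0.600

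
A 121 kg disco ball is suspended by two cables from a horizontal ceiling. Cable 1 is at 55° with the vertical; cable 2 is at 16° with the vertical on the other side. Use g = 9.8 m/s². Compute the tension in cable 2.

T_2 ≈ 1030 N

Angles from the horizontal: cable 1 is 90° − 55° = 35°, cable 2 is 90° − 16° = 74°.
Weight W = 121 × 9.8 = 1186 N acts straight down.
Horizontal: T_1 cos 35° = T_2 cos 74°  →  T_1 = 0.3365 T_2.
Vertical: T_1 sin 35° + T_2 sin 74° = 1186.
Substituting the horizontal relation into the vertical equation gives 1.154 T_2 = 1186, so T_2 = 1027 N.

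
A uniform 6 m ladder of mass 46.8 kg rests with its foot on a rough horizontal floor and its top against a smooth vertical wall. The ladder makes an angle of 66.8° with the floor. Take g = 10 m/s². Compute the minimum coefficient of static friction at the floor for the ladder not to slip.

ΣF_y = 0: N_floor = 46.8×10 = 468 N.
Torques about the foot: N_wall · 6 sin 66.8° = 46.8×10×3 cos 66.8° → N_wall = 100.29 N.
ΣF_x = 0: f_floor = N_wall = 100.29 N.
μ_min = f_floor / N_floor = 100.29 / 468 = 0.2143.

μ_min ≈ 0.214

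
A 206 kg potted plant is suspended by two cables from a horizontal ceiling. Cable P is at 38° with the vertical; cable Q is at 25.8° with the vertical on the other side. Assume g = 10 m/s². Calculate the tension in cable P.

Angles from the horizontal: cable P is 90° − 38° = 52°, cable Q is 90° − 25.8° = 64.2°.
Weight W = 206 × 10 = 2060 N acts straight down.
Horizontal: T_P cos 52° = T_Q cos 64.2°  →  T_Q = 1.415 T_P.
Vertical: T_P sin 52° + T_Q sin 64.2° = 2060.
Substituting the horizontal relation into the vertical equation gives 2.062 T_P = 2060, so T_P = 999.2 N.

T_P ≈ 999 N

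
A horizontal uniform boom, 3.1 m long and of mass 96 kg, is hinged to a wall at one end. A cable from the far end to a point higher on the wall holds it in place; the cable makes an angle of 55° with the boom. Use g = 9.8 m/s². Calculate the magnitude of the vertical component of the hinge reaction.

|H_y| ≈ 470 N

Take torques about the hinge: T sin 55° · 3.1 = 96×9.8×1.55 = 1458.2 N·m.
So T = 1458.2 / (0.8192 × 3.1) = 574.25 N.
ΣF_y = 0: H_y = (96×9.8) − T sin 55° = 940.8 − 470.4 = 470.4 N.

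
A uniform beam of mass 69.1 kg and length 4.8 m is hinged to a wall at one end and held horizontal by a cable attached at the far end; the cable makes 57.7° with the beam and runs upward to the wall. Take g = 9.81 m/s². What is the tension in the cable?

T ≈ 401 N

Take torques about the hinge: T sin 57.7° · 4.8 = 69.1×9.81×2.4 = 1626.9 N·m.
So T = 1626.9 / (0.8453 × 4.8) = 400.98 N.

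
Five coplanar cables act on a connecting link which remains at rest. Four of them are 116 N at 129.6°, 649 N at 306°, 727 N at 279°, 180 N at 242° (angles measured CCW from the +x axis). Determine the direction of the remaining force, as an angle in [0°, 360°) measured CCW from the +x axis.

Sum the known components: ΣF_x = 336.8 N, ΣF_y = -1313 N.
For equilibrium the remaining force must supply (−ΣF_x, −ΣF_y) = (-336.8, 1313) N.
Magnitude = √((-336.8)² + (1313)²) = 1355 N; direction = atan2(1313, -336.8) = 104.4°.

θ ≈ 104°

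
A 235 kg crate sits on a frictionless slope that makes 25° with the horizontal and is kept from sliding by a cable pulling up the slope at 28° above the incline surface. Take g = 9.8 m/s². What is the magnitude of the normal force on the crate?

N ≈ 1570 N

Take axes along and perpendicular to the incline. Weight components: W sin 25° = 973.3 N down-slope, W cos 25° = 2087 N into the surface.
Along incline: T cos 28° = W sin 25° → T = 1102 N.
Perpendicular: N = W cos 25° − T sin 28° = 1570 N.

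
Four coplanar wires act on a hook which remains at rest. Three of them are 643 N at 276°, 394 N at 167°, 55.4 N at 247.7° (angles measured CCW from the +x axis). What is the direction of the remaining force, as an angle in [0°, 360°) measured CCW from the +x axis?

θ ≈ 60.7°

Sum the known components: ΣF_x = -337.7 N, ΣF_y = -602.1 N.
For equilibrium the remaining force must supply (−ΣF_x, −ΣF_y) = (337.7, 602.1) N.
Magnitude = √((337.7)² + (602.1)²) = 690.3 N; direction = atan2(602.1, 337.7) = 60.7°.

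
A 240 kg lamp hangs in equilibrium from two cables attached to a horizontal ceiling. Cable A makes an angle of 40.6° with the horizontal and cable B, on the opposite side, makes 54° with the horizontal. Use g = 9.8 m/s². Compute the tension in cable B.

Weight W = 240 × 9.8 = 2352 N acts straight down.
Horizontal: T_A cos 40.6° = T_B cos 54°  →  T_A = 0.7741 T_B.
Vertical: T_A sin 40.6° + T_B sin 54° = 2352.
Substituting the horizontal relation into the vertical equation gives 1.313 T_B = 2352, so T_B = 1792 N.

T_B ≈ 1790 N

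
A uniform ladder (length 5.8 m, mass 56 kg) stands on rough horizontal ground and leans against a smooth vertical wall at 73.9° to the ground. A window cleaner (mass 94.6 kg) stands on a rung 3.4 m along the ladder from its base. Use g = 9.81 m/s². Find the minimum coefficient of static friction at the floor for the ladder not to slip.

μ_min ≈ 0.160

ΣF_y = 0: N_floor = 56×9.81 + 94.6×9.81 = 1477.4 N.
Torques about the foot: N_wall · 5.8 sin 73.9° = 56×9.81×2.9 cos 73.9° + 94.6×9.81×3.4 cos 73.9° → N_wall = 236.3 N.
ΣF_x = 0: f_floor = N_wall = 236.3 N.
μ_min = f_floor / N_floor = 236.3 / 1477.4 = 0.1599.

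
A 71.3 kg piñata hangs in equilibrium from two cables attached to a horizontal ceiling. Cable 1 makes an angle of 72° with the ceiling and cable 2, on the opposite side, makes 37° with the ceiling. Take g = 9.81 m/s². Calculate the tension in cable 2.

T_2 ≈ 229 N

Weight W = 71.3 × 9.81 = 699.5 N acts straight down.
Horizontal: T_1 cos 72° = T_2 cos 37°  →  T_1 = 2.584 T_2.
Vertical: T_1 sin 72° + T_2 sin 37° = 699.5.
Substituting the horizontal relation into the vertical equation gives 3.06 T_2 = 699.5, so T_2 = 228.6 N.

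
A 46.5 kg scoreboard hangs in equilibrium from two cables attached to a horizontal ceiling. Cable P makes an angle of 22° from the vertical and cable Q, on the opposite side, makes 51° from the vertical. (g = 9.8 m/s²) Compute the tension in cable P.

Angles from the horizontal: cable P is 90° − 22° = 68°, cable Q is 90° − 51° = 39°.
Weight W = 46.5 × 9.8 = 455.7 N acts straight down.
Horizontal: T_P cos 68° = T_Q cos 39°  →  T_Q = 0.482 T_P.
Vertical: T_P sin 68° + T_Q sin 39° = 455.7.
Substituting the horizontal relation into the vertical equation gives 1.231 T_P = 455.7, so T_P = 370.3 N.

T_P ≈ 370 N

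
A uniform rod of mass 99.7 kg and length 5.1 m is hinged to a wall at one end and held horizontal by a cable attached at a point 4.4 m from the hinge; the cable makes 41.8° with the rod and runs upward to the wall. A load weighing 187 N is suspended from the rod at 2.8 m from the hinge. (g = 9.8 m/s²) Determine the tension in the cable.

T ≈ 1030 N

Take torques about the hinge: T sin 41.8° · 4.4 = 99.7×9.8×2.55 + 187×2.8 = 3015.1 N·m.
So T = 3015.1 / (0.6665 × 4.4) = 1028.1 N.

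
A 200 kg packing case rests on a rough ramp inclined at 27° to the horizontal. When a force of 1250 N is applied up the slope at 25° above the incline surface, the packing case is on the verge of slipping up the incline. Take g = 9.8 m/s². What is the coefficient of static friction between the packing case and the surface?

On the verge of sliding up the incline, friction is at its maximum μN and acts down the slope.
Perpendicular to incline: N = W cos 27° − P sin 25° = 1746 − 528.3 = 1218 N.
Along incline: P cos 25° − μN = W sin 27° → μ = −(W sin 27° − P cos 25°) / N = 0.1995.

μ ≈ 0.200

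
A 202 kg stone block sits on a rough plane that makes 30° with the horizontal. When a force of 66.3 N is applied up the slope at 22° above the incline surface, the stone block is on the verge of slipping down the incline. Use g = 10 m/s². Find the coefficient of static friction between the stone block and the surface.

μ ≈ 0.550

On the verge of sliding down the incline, friction is at its maximum μN and acts up the slope.
Perpendicular to incline: N = W cos 30° − P sin 22° = 1749 − 24.84 = 1725 N.
Along incline: P cos 22° + μN = W sin 30° → μ = (W sin 30° − P cos 22°) / N = 0.55.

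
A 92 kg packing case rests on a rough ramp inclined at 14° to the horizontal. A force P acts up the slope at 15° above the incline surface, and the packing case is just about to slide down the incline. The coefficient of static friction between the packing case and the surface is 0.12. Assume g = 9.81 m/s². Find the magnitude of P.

P ≈ 121 N

On the verge of sliding down the incline, friction equals μN and acts up the slope.
Perpendicular: N + P sin 15° = W cos 14° = 875.7 N.
Along incline: P cos 15° + μN = W sin 14° with W sin 14° = 218.3 N.
Solving the pair for P and N: P = 121.1 N, N = 844.4 N (and f = μN = 101.3 N).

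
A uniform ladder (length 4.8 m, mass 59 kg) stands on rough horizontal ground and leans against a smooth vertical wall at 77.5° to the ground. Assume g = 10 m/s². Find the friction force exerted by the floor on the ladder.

Torques about the foot: N_wall · 4.8 sin 77.5° = 59×10×2.4 cos 77.5° → N_wall = 65.4 N.
ΣF_x = 0: f_floor = N_wall = 65.4 N.

f ≈ 65.4 N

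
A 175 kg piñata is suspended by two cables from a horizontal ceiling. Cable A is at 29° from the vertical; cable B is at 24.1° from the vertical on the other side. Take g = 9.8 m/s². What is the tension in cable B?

T_B ≈ 1040 N

Angles from the horizontal: cable A is 90° − 29° = 61°, cable B is 90° − 24.1° = 65.9°.
Weight W = 175 × 9.8 = 1715 N acts straight down.
Horizontal: T_A cos 61° = T_B cos 65.9°  →  T_A = 0.8422 T_B.
Vertical: T_A sin 61° + T_B sin 65.9° = 1715.
Substituting the horizontal relation into the vertical equation gives 1.649 T_B = 1715, so T_B = 1040 N.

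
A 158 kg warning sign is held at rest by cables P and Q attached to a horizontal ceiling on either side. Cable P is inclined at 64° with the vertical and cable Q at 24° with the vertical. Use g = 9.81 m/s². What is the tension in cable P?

T_P ≈ 631 N

Angles from the horizontal: cable P is 90° − 64° = 26°, cable Q is 90° − 24° = 66°.
Weight W = 158 × 9.81 = 1550 N acts straight down.
Horizontal: T_P cos 26° = T_Q cos 66°  →  T_Q = 2.21 T_P.
Vertical: T_P sin 26° + T_Q sin 66° = 1550.
Substituting the horizontal relation into the vertical equation gives 2.457 T_P = 1550, so T_P = 630.8 N.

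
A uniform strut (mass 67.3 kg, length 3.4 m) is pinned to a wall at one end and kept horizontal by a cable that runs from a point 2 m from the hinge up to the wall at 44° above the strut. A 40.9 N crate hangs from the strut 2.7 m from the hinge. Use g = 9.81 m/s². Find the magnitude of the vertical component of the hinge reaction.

|H_y| ≈ 84.7 N

Take torques about the hinge: T sin 44° · 2 = 67.3×9.81×1.7 + 40.9×2.7 = 1232.8 N·m.
So T = 1232.8 / (0.6947 × 2) = 887.34 N.
ΣF_y = 0: H_y = (67.3×9.81 + 40.9) − T sin 44° = 701.11 − 616.4 = 84.717 N.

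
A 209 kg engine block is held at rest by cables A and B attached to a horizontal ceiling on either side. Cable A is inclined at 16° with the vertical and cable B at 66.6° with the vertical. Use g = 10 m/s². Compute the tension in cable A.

Angles from the horizontal: cable A is 90° − 16° = 74°, cable B is 90° − 66.6° = 23.4°.
Weight W = 209 × 10 = 2090 N acts straight down.
Horizontal: T_A cos 74° = T_B cos 23.4°  →  T_B = 0.3003 T_A.
Vertical: T_A sin 74° + T_B sin 23.4° = 2090.
Substituting the horizontal relation into the vertical equation gives 1.081 T_A = 2090, so T_A = 1934 N.

T_A ≈ 1930 N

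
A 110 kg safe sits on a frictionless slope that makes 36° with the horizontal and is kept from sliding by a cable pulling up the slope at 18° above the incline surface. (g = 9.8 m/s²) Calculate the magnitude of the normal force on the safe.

N ≈ 666 N

Take axes along and perpendicular to the incline. Weight components: W sin 36° = 633.6 N down-slope, W cos 36° = 872.1 N into the surface.
Along incline: T cos 18° = W sin 36° → T = 666.2 N.
Perpendicular: N = W cos 36° − T sin 18° = 666.2 N.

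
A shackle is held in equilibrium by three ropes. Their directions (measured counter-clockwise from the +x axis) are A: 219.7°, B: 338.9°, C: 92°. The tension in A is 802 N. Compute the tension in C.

T_C ≈ 761 N

Resolve: ΣF_x = 802 cos 219.7° + T_B cos 338.9° + T_C cos 92° = 0.
        ΣF_y = 802 sin 219.7° + T_B sin 338.9° + T_C sin 92° = 0.
The known terms sum to (-617.1, -512.3) N, so 0.9330 T_B − 0.0349 T_C = 617.1 and -0.3600 T_B + 0.9994 T_C = 512.3.
Solving simultaneously: T_B = 689.9 N, T_C = 761.1 N.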